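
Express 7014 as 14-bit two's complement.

01101101100110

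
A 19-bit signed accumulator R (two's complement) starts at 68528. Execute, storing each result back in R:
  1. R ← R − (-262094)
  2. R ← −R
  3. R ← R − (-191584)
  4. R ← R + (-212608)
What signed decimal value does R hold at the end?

172642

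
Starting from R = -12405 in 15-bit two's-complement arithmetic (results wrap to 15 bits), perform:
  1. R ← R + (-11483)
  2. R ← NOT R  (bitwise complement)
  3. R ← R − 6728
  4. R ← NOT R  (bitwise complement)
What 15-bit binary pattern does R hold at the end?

Start: R = -12405 = 100111110001011.
R = -12405 + (-11483) = -23888; wraps to 8880 = 010001010110000
R = NOT 010001010110000 = 101110101001111 = -8881
R = -8881 − 6728 = -15609 = 100001100000111
R = NOT 100001100000111 = 011110011111000 = 15608

011110011111000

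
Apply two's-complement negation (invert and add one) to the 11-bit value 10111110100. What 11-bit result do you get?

01000001100

Invert: 01000001011. Add 1: 01000001100.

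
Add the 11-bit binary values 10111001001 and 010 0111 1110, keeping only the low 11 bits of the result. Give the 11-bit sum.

  10111001001
+ 01001111110
= 00001000111  (discard carry-out 1)

00001000111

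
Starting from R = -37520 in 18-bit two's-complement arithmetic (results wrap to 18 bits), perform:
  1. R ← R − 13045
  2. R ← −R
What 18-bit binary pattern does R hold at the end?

Start: R = -37520 = 110110110101110000.
R = -37520 − 13045 = -50565 = 110011101001111011
R = −(-50565) = 50565 = 001100010110000101

001100010110000101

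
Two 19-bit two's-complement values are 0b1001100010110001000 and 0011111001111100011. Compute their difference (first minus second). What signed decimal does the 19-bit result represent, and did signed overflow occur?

0b1001100010110001000 → 1001100010110001000 = -211576 (signed)
0011111001111100011 = 127971 (signed)
Subtract via negate-and-add: invert 0011111001111100011 + 1 = 1100000110000011101 (i.e. -127971).
  1001100010110001000
+ 1100000110000011101
= 0101101000110100101  (discard carry-out 1)
Result 0101101000110100101: MSB = 0 → value 184741.
Both addends (after negating the subtrahend) are negative but the stored result is non-negative: signed overflow. The true value -211576 − 127971 = -339547 lies outside [-262144, 262143].

184741; overflow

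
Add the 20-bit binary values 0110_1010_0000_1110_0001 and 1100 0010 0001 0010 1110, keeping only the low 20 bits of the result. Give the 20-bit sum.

  01101010000011100001
+ 11000010000100101110
= 00101100001000001111  (discard carry-out 1)

00101100001000001111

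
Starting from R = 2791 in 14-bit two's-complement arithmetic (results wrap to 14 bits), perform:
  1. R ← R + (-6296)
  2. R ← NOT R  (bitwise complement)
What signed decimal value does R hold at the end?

Start: R = 2791 = 00101011100111.
R = 2791 + (-6296) = -3505 = 11001001001111
R = NOT 11001001001111 = 00110110110000 = 3504

3504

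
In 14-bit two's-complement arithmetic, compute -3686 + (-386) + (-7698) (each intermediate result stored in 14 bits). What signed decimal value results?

4614

-3686 + (-386) = -4072 (11000000011000)
-4072 + (-7698) = -11770 → wraps to 4614 (01001000000110)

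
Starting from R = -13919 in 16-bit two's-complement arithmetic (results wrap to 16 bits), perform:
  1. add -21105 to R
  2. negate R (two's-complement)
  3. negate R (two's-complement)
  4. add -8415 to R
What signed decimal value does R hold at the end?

Start: R = -13919 = 1100100110100001.
R = -13919 + (-21105) = -35024; wraps to 30512 = 0111011100110000
R = −(30512) = -30512 = 1000100011010000
R = −(-30512) = 30512 = 0111011100110000
R = 30512 + (-8415) = 22097 = 0101011001010001

22097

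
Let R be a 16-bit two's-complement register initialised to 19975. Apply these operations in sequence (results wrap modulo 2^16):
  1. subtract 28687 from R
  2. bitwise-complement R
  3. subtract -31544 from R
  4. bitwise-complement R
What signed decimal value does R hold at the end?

Start: R = 19975 = 0100111000000111.
R = 19975 − 28687 = -8712 = 1101110111111000
R = NOT 1101110111111000 = 0010001000000111 = 8711
R = 8711 − (-31544) = 40255; wraps to -25281 = 1001110100111111
R = NOT 1001110100111111 = 0110001011000000 = 25280

25280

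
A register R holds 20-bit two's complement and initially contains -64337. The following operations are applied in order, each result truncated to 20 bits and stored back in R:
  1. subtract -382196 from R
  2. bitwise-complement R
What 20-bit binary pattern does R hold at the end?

10110010011001011100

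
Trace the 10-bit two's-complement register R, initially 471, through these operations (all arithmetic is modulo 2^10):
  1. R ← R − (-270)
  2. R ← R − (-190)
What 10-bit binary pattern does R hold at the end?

1110100011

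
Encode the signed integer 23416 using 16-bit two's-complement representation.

0101101101111000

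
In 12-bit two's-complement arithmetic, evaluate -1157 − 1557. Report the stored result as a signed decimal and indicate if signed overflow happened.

-1157 → 101101111011
1557 → 011000010101
Subtract via negate-and-add: invert 011000010101 + 1 = 100111101011 (i.e. -1557).
  101101111011
+ 100111101011
= 010101100110  (discard carry-out 1)
Result 010101100110: MSB = 0 → value 1382.
Both addends (after negating the subtrahend) are negative but the stored result is non-negative: signed overflow. The true value -1157 − 1557 = -2714 lies outside [-2048, 2047].

1382; overflow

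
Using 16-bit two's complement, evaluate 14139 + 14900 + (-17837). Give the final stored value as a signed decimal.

14139 + 14900 = 29039 (0111000101101111)
29039 + (-17837) = 11202 (0010101111000010)

11202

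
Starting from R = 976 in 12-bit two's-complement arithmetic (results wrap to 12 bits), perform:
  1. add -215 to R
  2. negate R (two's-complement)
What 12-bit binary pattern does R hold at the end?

110100000111

Start: R = 976 = 001111010000.
R = 976 + (-215) = 761 = 001011111001
R = −(761) = -761 = 110100000111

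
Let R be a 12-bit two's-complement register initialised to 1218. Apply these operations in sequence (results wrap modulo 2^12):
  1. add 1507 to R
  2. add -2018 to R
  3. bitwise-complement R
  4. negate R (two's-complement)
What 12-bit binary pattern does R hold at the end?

Start: R = 1218 = 010011000010.
R = 1218 + 1507 = 2725; wraps to -1371 = 101010100101
R = -1371 + (-2018) = -3389; wraps to 707 = 001011000011
R = NOT 001011000011 = 110100111100 = -708
R = −(-708) = 708 = 001011000100

001011000100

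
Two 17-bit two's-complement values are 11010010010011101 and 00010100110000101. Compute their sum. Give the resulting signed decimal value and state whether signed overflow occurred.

-12766; no overflow

11010010010011101 = -23395 (signed)
00010100110000101 = 10629 (signed)
  11010010010011101
+ 00010100110000101
= 11100111000100010
Result 11100111000100010: MSB = 1 → 118306 − 131072 = -12766.
Addends have opposite signs, so signed overflow cannot occur.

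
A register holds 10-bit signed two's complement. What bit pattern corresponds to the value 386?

386 is non-negative, so write it directly in 10 bits: 0110000010.

0110000010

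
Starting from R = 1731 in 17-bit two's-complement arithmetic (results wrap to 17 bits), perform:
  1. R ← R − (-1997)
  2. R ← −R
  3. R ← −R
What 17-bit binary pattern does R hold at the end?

00000111010010000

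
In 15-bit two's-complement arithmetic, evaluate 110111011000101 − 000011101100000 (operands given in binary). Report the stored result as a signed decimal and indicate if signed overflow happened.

-6299; no overflow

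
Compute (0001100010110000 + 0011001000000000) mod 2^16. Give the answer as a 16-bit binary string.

0100101010110000

  0001100010110000
+ 0011001000000000
= 0100101010110000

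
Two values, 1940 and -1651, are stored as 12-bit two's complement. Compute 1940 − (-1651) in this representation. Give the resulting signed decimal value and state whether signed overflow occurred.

-505; overflow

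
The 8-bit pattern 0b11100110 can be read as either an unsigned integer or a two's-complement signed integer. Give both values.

Unsigned: 11100110 = 230.
Signed: MSB=1 → 230 − 256 = -26.

unsigned = 230, signed = -26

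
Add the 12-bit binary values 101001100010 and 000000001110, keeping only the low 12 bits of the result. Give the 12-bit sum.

  101001100010
+ 000000001110
= 101001110000

101001110000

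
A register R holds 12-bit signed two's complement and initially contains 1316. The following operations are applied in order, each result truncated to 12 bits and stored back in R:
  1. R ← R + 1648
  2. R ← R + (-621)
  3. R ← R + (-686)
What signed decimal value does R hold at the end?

Start: R = 1316 = 010100100100.
R = 1316 + 1648 = 2964; wraps to -1132 = 101110010100
R = -1132 + (-621) = -1753 = 100100100111
R = -1753 + (-686) = -2439; wraps to 1657 = 011001111001

1657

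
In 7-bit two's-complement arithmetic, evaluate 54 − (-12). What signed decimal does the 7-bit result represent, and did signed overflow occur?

-62; overflow

54 → 0110110
-12 → 1110100
Subtract via negate-and-add: invert 1110100 + 1 = 0001100 (i.e. 12).
  0110110
+ 0001100
= 1000010
Result 1000010: MSB = 1 → 66 − 128 = -62.
Both addends (after negating the subtrahend) are non-negative but the stored result is negative: signed overflow. The true value 54 − (-12) = 66 lies outside [-64, 63].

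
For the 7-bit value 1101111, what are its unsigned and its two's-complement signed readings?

unsigned = 111, signed = -17

Unsigned: 1101111 = 111.
Signed: MSB=1 → 111 − 128 = -17.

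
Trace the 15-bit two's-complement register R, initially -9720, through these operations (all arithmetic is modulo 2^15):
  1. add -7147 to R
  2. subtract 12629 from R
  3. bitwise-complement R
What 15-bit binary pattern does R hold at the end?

111001100110111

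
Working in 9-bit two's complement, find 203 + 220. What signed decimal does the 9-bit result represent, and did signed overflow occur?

-89; overflow

203 → 011001011
220 → 011011100
  011001011
+ 011011100
= 110100111
Result 110100111: MSB = 1 → 423 − 512 = -89.
Both addends are non-negative but the stored result is negative: signed overflow. The true value 203 + 220 = 423 lies outside [-256, 255].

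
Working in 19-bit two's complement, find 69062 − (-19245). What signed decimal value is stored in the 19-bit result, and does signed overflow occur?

88307; no overflow

69062 → 0010000110111000110
-19245 → 1111011010011010011
Subtract via negate-and-add: invert 1111011010011010011 + 1 = 0000100101100101101 (i.e. 19245).
  0010000110111000110
+ 0000100101100101101
= 0010101100011110011
Result 0010101100011110011: MSB = 0 → value 88307.
Both addends (after negating the subtrahend) are non-negative and so is the stored result: no signed overflow.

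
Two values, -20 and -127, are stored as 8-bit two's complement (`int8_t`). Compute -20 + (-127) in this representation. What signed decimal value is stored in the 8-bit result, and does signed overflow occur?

109; overflow

-20 → 11101100
-127 → 10000001
  11101100
+ 10000001
= 01101101  (discard carry-out 1)
Result 01101101: MSB = 0 → value 109.
Both addends are negative but the stored result is non-negative: signed overflow. The true value -20 + (-127) = -147 lies outside [-128, 127].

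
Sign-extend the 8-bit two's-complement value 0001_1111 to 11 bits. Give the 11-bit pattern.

00000011111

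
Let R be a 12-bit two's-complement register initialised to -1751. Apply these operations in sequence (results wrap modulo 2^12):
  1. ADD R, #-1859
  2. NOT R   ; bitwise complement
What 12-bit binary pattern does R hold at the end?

Start: R = -1751 = 100100101001.
R = -1751 + (-1859) = -3610; wraps to 486 = 000111100110
R = NOT 000111100110 = 111000011001 = -487

111000011001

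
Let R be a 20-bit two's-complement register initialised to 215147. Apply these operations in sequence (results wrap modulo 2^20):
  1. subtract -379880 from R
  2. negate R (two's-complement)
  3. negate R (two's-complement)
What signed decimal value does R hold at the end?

Start: R = 215147 = 00110100100001101011.
R = 215147 − (-379880) = 595027; wraps to -453549 = 10010001010001010011
R = −(-453549) = 453549 = 01101110101110101101
R = −(453549) = -453549 = 10010001010001010011

-453549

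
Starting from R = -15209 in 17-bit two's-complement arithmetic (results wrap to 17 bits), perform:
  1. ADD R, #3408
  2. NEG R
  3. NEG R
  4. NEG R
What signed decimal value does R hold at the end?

Start: R = -15209 = 11100010010010111.
R = -15209 + 3408 = -11801 = 11101000111100111
R = −(-11801) = 11801 = 00010111000011001
R = −(11801) = -11801 = 11101000111100111
R = −(-11801) = 11801 = 00010111000011001

11801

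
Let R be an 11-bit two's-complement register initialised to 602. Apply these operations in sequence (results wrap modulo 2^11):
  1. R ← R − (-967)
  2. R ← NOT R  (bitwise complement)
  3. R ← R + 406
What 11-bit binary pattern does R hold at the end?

Start: R = 602 = 01001011010.
R = 602 − (-967) = 1569; wraps to -479 = 11000100001
R = NOT 11000100001 = 00111011110 = 478
R = 478 + 406 = 884 = 01101110100

01101110100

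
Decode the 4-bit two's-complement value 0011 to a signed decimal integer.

3

MSB is 0, so the value is non-negative: 0011 = 3.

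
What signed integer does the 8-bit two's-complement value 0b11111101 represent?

-3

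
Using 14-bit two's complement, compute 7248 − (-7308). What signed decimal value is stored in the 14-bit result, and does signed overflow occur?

-1828; overflow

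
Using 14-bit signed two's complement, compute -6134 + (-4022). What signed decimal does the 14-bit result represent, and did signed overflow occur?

-6134 → 10100000001010
-4022 → 11000001001010
  10100000001010
+ 11000001001010
= 01100001010100  (discard carry-out 1)
Result 01100001010100: MSB = 0 → value 6228.
Both addends are negative but the stored result is non-negative: signed overflow. The true value -6134 + (-4022) = -10156 lies outside [-8192, 8191].

6228; overflow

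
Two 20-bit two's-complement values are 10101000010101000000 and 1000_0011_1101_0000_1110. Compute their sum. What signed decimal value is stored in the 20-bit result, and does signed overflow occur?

180814; overflow

10101000010101000000 = -359104 (signed)
1000_0011_1101_0000_1110 → 10000011110100001110 = -508658 (signed)
  10101000010101000000
+ 10000011110100001110
= 00101100001001001110  (discard carry-out 1)
Result 00101100001001001110: MSB = 0 → value 180814.
Both addends are negative but the stored result is non-negative: signed overflow. The true value -359104 + (-508658) = -867762 lies outside [-524288, 524287].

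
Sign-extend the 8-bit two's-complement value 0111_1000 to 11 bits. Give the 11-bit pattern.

MSB of 01111000 is 0; replicate it into the new high bits.
000|01111000 → 00001111000 (still 120).

00001111000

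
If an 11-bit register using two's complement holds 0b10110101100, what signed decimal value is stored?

MSB is 1, so the value is negative.
Unsigned reading: 1452. Subtract 2^11 = 2048: 1452 − 2048 = -596.

-596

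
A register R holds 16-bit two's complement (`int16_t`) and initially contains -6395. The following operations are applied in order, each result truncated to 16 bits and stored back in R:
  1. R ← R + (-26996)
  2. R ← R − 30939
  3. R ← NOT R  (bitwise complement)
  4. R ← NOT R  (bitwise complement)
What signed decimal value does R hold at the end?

Start: R = -6395 = 1110011100000101.
R = -6395 + (-26996) = -33391; wraps to 32145 = 0111110110010001
R = 32145 − 30939 = 1206 = 0000010010110110
R = NOT 0000010010110110 = 1111101101001001 = -1207
R = NOT 1111101101001001 = 0000010010110110 = 1206

1206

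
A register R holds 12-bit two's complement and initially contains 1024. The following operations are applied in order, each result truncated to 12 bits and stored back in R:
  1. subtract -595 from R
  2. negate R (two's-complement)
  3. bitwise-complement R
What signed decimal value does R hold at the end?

1618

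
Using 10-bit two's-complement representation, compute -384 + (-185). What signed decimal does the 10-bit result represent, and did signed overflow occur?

455; overflow

-384 → 1010000000
-185 → 1101000111
  1010000000
+ 1101000111
= 0111000111  (discard carry-out 1)
Result 0111000111: MSB = 0 → value 455.
Both addends are negative but the stored result is non-negative: signed overflow. The true value -384 + (-185) = -569 lies outside [-512, 511].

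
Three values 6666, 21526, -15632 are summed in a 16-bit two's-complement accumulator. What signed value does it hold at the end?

6666 + 21526 = 28192 (0110111000100000)
28192 + (-15632) = 12560 (0011000100010000)

12560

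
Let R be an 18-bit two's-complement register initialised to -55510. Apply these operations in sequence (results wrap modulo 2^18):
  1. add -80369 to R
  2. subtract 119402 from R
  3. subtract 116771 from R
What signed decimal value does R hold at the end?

-109908

Start: R = -55510 = 110010011100101010.
R = -55510 + (-80369) = -135879; wraps to 126265 = 011110110100111001
R = 126265 − 119402 = 6863 = 000001101011001111
R = 6863 − 116771 = -109908 = 100101001010101100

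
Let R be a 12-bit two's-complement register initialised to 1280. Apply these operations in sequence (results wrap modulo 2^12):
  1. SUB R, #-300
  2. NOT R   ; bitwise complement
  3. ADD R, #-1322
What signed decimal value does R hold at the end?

Start: R = 1280 = 010100000000.
R = 1280 − (-300) = 1580 = 011000101100
R = NOT 011000101100 = 100111010011 = -1581
R = -1581 + (-1322) = -2903; wraps to 1193 = 010010101001

1193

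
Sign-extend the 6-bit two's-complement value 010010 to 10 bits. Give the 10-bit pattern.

0000010010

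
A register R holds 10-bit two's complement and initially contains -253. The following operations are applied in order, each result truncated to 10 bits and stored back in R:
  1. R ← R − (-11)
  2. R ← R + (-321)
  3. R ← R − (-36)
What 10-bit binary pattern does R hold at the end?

0111110001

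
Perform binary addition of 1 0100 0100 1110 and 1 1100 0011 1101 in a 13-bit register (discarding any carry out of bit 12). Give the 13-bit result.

1000010001011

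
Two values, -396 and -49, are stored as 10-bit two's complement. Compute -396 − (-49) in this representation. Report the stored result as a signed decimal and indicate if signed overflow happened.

-347; no overflow

-396 → 1001110100
-49 → 1111001111
Subtract via negate-and-add: invert 1111001111 + 1 = 0000110001 (i.e. 49).
  1001110100
+ 0000110001
= 1010100101
Result 1010100101: MSB = 1 → 677 − 1024 = -347.
Addends (after negating the subtrahend) have opposite signs, so signed overflow cannot occur.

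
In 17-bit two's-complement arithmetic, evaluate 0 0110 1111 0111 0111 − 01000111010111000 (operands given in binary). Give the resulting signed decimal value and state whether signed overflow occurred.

-8001; no overflow

0 0110 1111 0111 0111 → 00110111101110111 = 28535 (signed)
01000111010111000 = 36536 (signed)
Subtract via negate-and-add: invert 01000111010111000 + 1 = 10111000101001000 (i.e. -36536).
  00110111101110111
+ 10111000101001000
= 11110000010111111
Result 11110000010111111: MSB = 1 → 123071 − 131072 = -8001.
Addends (after negating the subtrahend) have opposite signs, so signed overflow cannot occur.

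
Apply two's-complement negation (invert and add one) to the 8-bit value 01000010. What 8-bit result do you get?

Invert: 10111101. Add 1: 10111110.

10111110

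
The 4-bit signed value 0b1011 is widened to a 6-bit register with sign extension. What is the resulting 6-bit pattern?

MSB of 1011 is 1; replicate it into the new high bits.
11|1011 → 111011 (still -5).

111011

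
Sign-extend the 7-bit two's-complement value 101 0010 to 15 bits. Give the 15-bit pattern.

MSB of 1010010 is 1; replicate it into the new high bits.
11111111|1010010 → 111111111010010 (still -46).

111111111010010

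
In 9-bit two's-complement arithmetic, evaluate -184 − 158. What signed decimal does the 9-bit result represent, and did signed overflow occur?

-184 → 101001000
158 → 010011110
Subtract via negate-and-add: invert 010011110 + 1 = 101100010 (i.e. -158).
  101001000
+ 101100010
= 010101010  (discard carry-out 1)
Result 010101010: MSB = 0 → value 170.
Both addends (after negating the subtrahend) are negative but the stored result is non-negative: signed overflow. The true value -184 − 158 = -342 lies outside [-256, 255].

170; overflow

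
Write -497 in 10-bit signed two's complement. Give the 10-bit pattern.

1000001111

|-497| = 497 = 0111110001 in 10 bits.
Invert the bits: 1000001110. Add 1: 1000001111.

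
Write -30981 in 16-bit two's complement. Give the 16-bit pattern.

1000011011111011

|-30981| = 30981 = 0111100100000101 in 16 bits.
Invert the bits: 1000011011111010. Add 1: 1000011011111011.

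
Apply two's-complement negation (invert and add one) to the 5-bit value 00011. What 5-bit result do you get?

Invert: 11100. Add 1: 11101.
Check: 00011 = 3, 11101 = -3.

11101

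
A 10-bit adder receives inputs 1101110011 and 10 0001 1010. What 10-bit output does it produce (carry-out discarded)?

0110001101

  1101110011
+ 1000011010
= 0110001101  (discard carry-out 1)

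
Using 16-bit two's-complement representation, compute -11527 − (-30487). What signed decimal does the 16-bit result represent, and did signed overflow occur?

18960; no overflow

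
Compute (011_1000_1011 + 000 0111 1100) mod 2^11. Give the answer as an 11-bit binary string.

10000000111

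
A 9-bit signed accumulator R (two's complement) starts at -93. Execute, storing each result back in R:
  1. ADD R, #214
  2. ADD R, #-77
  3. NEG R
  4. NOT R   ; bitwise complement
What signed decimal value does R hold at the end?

43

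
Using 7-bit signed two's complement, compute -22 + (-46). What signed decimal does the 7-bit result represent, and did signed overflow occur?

60; overflow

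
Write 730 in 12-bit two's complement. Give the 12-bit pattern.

730 is non-negative, so write it directly in 12 bits: 001011011010.

001011011010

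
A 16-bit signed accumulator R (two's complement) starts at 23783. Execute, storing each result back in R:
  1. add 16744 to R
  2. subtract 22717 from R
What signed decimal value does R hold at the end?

17810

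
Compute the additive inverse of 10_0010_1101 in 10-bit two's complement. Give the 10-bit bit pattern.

0111010011

Invert: 0111010010. Add 1: 0111010011.
Check: 1000101101 = -467, 0111010011 = 467.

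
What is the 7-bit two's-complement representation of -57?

1000111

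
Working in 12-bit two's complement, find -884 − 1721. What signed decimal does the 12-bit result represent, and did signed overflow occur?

1491; overflow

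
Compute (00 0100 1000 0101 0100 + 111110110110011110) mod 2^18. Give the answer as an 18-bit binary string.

000011010111110010

  000100100001010100
+ 111110110110011110
= 000011010111110010  (discard carry-out 1)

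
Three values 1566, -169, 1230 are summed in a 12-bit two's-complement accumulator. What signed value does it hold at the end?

1566 + (-169) = 1397 (010101110101)
1397 + 1230 = 2627 → wraps to -1469 (101001000011)

-1469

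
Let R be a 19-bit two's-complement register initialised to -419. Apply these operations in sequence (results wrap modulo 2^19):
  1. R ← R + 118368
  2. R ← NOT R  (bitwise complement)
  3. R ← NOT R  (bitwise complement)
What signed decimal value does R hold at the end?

Start: R = -419 = 1111111111001011101.
R = -419 + 118368 = 117949 = 0011100110010111101
R = NOT 0011100110010111101 = 1100011001101000010 = -117950
R = NOT 1100011001101000010 = 0011100110010111101 = 117949

117949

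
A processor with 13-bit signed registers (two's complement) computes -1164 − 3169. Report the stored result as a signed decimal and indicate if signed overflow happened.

3859; overflow

-1164 → 1101101110100
3169 → 0110001100001
Subtract via negate-and-add: invert 0110001100001 + 1 = 1001110011111 (i.e. -3169).
  1101101110100
+ 1001110011111
= 0111100010011  (discard carry-out 1)
Result 0111100010011: MSB = 0 → value 3859.
Both addends (after negating the subtrahend) are negative but the stored result is non-negative: signed overflow. The true value -1164 − 3169 = -4333 lies outside [-4096, 4095].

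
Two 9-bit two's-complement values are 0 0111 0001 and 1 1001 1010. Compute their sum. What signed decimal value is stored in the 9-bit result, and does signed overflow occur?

11; no overflow

0 0111 0001 → 001110001 = 113 (signed)
1 1001 1010 → 110011010 = -102 (signed)
  001110001
+ 110011010
= 000001011  (discard carry-out 1)
Result 000001011: MSB = 0 → value 11.
Addends have opposite signs, so signed overflow cannot occur.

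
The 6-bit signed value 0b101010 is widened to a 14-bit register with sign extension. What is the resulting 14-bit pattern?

MSB of 101010 is 1; replicate it into the new high bits.
11111111|101010 → 11111111101010 (still -22).

11111111101010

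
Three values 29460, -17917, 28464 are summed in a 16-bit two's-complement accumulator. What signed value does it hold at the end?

-25529

29460 + (-17917) = 11543 (0010110100010111)
11543 + 28464 = 40007 → wraps to -25529 (1001110001000111)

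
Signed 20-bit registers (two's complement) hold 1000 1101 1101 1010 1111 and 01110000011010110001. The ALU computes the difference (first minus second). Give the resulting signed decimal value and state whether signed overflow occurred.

1000 1101 1101 1010 1111 → 10001101110110101111 = -467537 (signed)
01110000011010110001 = 460465 (signed)
Subtract via negate-and-add: invert 01110000011010110001 + 1 = 10001111100101001111 (i.e. -460465).
  10001101110110101111
+ 10001111100101001111
= 00011101011011111110  (discard carry-out 1)
Result 00011101011011111110: MSB = 0 → value 120574.
Both addends (after negating the subtrahend) are negative but the stored result is non-negative: signed overflow. The true value -467537 − 460465 = -928002 lies outside [-524288, 524287].

120574; overflow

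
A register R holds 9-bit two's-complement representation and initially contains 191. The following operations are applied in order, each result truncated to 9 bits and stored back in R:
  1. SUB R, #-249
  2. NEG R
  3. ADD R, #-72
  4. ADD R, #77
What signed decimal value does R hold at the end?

Start: R = 191 = 010111111.
R = 191 − (-249) = 440; wraps to -72 = 110111000
R = −(-72) = 72 = 001001000
R = 72 + (-72) = 0 = 000000000
R = 0 + 77 = 77 = 001001101

77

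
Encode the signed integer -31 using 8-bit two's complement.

11100001

|-31| = 31 = 00011111 in 8 bits.
Invert the bits: 11100000. Add 1: 11100001.
Check: 11100001 reads as 225 − 256 = -31.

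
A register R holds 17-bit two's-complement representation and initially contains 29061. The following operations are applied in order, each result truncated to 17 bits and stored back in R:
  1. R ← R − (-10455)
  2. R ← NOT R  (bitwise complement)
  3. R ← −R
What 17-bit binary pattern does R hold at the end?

01001101001011101

Start: R = 29061 = 00111000110000101.
R = 29061 − (-10455) = 39516 = 01001101001011100
R = NOT 01001101001011100 = 10110010110100011 = -39517
R = −(-39517) = 39517 = 01001101001011101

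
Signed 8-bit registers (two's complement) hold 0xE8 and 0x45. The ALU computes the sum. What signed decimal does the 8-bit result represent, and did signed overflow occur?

0xE8 = 11101000 = -24 (signed)
0x45 = 01000101 = 69 (signed)
  11101000
+ 01000101
= 00101101  (discard carry-out 1)
Result 00101101: MSB = 0 → value 45.
Addends have opposite signs, so signed overflow cannot occur.

45; no overflow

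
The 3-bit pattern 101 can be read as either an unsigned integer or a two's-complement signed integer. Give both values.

unsigned = 5, signed = -3

Unsigned: 101 = 5.
Signed: MSB=1 → 5 − 8 = -3.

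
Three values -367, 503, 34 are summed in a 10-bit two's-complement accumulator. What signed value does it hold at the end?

170

-367 + 503 = 136 (0010001000)
136 + 34 = 170 (0010101010)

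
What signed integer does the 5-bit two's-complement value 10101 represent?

MSB is 1, so the value is negative.
Invert: 01010. Add 1: 01011 = 11. So the value is −11.

-11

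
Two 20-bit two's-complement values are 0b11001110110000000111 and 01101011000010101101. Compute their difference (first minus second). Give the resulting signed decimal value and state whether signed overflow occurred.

408410; overflow

0b11001110110000000111 → 11001110110000000111 = -201721 (signed)
01101011000010101101 = 438445 (signed)
Subtract via negate-and-add: invert 01101011000010101101 + 1 = 10010100111101010011 (i.e. -438445).
  11001110110000000111
+ 10010100111101010011
= 01100011101101011010  (discard carry-out 1)
Result 01100011101101011010: MSB = 0 → value 408410.
Both addends (after negating the subtrahend) are negative but the stored result is non-negative: signed overflow. The true value -201721 − 438445 = -640166 lies outside [-524288, 524287].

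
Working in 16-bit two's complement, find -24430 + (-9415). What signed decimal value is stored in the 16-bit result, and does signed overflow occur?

31691; overflow

-24430 → 1010000010010010
-9415 → 1101101100111001
  1010000010010010
+ 1101101100111001
= 0111101111001011  (discard carry-out 1)
Result 0111101111001011: MSB = 0 → value 31691.
Both addends are negative but the stored result is non-negative: signed overflow. The true value -24430 + (-9415) = -33845 lies outside [-32768, 32767].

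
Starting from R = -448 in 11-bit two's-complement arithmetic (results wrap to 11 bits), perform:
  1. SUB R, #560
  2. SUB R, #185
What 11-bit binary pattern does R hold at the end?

01101010111

Start: R = -448 = 11001000000.
R = -448 − 560 = -1008 = 10000010000
R = -1008 − 185 = -1193; wraps to 855 = 01101010111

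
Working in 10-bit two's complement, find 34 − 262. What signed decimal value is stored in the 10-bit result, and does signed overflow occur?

-228; no overflow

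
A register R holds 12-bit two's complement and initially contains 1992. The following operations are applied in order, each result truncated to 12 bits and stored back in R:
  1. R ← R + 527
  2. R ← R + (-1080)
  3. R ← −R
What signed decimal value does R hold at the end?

-1439

Start: R = 1992 = 011111001000.
R = 1992 + 527 = 2519; wraps to -1577 = 100111010111
R = -1577 + (-1080) = -2657; wraps to 1439 = 010110011111
R = −(1439) = -1439 = 101001100001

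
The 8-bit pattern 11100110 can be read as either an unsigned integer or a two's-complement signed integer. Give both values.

Unsigned: 11100110 = 230.
Signed: MSB=1 → 230 − 256 = -26.

unsigned = 230, signed = -26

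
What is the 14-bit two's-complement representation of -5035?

|-5035| = 5035 = 01001110101011 in 14 bits.
Invert the bits: 10110001010100. Add 1: 10110001010101.
Check: 10110001010101 reads as 11349 − 16384 = -5035.

10110001010101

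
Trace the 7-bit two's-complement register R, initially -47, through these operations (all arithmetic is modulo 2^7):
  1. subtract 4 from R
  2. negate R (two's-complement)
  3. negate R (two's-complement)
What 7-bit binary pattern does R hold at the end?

1001101

Start: R = -47 = 1010001.
R = -47 − 4 = -51 = 1001101
R = −(-51) = 51 = 0110011
R = −(51) = -51 = 1001101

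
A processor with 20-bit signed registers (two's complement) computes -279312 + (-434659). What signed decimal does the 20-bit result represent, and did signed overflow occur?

334605; overflow

-279312 → 10111011110011110000
-434659 → 10010101111000011101
  10111011110011110000
+ 10010101111000011101
= 01010001101100001101  (discard carry-out 1)
Result 01010001101100001101: MSB = 0 → value 334605.
Both addends are negative but the stored result is non-negative: signed overflow. The true value -279312 + (-434659) = -713971 lies outside [-524288, 524287].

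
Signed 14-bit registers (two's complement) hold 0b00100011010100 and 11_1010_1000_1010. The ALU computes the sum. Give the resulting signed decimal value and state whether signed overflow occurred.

862; no overflow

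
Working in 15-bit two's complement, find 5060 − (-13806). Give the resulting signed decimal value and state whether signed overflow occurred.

-13902; overflow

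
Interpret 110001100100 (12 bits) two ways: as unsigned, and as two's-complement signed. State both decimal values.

unsigned = 3172, signed = -924

Unsigned: 110001100100 = 3172.
Signed: MSB=1 → 3172 − 4096 = -924.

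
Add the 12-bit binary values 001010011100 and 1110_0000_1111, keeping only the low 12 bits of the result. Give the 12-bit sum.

000010101011

  001010011100
+ 111000001111
= 000010101011  (discard carry-out 1)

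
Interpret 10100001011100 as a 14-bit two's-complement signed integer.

-6052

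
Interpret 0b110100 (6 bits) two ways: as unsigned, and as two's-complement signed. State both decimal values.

Unsigned: 110100 = 52.
Signed: MSB=1 → 52 − 64 = -12.

unsigned = 52, signed = -12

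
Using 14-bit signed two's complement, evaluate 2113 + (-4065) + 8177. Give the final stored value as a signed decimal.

6225

2113 + (-4065) = -1952 (11100001100000)
-1952 + 8177 = 6225 (01100001010001)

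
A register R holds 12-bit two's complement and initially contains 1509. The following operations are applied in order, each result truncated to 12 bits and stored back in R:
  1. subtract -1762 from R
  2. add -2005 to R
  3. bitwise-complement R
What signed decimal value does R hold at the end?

-1267

Start: R = 1509 = 010111100101.
R = 1509 − (-1762) = 3271; wraps to -825 = 110011000111
R = -825 + (-2005) = -2830; wraps to 1266 = 010011110010
R = NOT 010011110010 = 101100001101 = -1267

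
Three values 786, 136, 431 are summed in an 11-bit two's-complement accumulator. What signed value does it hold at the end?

-695

786 + 136 = 922 (01110011010)
922 + 431 = 1353 → wraps to -695 (10101001001)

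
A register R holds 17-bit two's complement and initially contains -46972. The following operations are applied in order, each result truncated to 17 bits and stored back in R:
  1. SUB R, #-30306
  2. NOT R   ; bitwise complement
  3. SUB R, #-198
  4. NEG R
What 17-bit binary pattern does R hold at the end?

11011111000100001

Start: R = -46972 = 10100100010000100.
R = -46972 − (-30306) = -16666 = 11011111011100110
R = NOT 11011111011100110 = 00100000100011001 = 16665
R = 16665 − (-198) = 16863 = 00100000111011111
R = −(16863) = -16863 = 11011111000100001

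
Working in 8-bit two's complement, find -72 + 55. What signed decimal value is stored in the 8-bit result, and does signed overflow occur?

-72 → 10111000
55 → 00110111
  10111000
+ 00110111
= 11101111
Result 11101111: MSB = 1 → 239 − 256 = -17.
Addends have opposite signs, so signed overflow cannot occur.

-17; no overflow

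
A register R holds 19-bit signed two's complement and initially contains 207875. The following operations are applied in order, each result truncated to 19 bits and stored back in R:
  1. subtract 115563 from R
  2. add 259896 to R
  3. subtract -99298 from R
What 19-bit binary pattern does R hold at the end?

1101110001110110010

Start: R = 207875 = 0110010110000000011.
R = 207875 − 115563 = 92312 = 0010110100010011000
R = 92312 + 259896 = 352208; wraps to -172080 = 1010101111111010000
R = -172080 − (-99298) = -72782 = 1101110001110110010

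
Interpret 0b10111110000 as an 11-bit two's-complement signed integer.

MSB is 1, so the value is negative.
Invert: 01000001111. Add 1: 01000010000 = 528. So the value is −528.

-528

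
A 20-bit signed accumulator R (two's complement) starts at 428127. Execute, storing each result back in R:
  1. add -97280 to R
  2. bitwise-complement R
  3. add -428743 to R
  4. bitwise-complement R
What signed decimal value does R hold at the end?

Start: R = 428127 = 01101000100001011111.
R = 428127 + (-97280) = 330847 = 01010000110001011111
R = NOT 01010000110001011111 = 10101111001110100000 = -330848
R = -330848 + (-428743) = -759591; wraps to 288985 = 01000110100011011001
R = NOT 01000110100011011001 = 10111001011100100110 = -288986

-288986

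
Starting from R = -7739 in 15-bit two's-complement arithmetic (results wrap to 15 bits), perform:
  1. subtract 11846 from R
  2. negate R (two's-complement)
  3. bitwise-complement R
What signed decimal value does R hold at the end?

13182

Start: R = -7739 = 110000111000101.
R = -7739 − 11846 = -19585; wraps to 13183 = 011001101111111
R = −(13183) = -13183 = 100110010000001
R = NOT 100110010000001 = 011001101111110 = 13182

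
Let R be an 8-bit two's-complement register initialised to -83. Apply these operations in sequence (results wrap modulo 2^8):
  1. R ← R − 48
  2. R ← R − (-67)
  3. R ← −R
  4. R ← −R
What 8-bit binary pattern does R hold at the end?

11000000

Start: R = -83 = 10101101.
R = -83 − 48 = -131; wraps to 125 = 01111101
R = 125 − (-67) = 192; wraps to -64 = 11000000
R = −(-64) = 64 = 01000000
R = −(64) = -64 = 11000000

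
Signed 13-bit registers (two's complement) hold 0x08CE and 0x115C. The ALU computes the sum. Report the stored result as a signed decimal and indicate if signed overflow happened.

-1494; no overflow

0x08CE = 0100011001110 = 2254 (signed)
0x115C = 1000101011100 = -3748 (signed)
  0100011001110
+ 1000101011100
= 1101000101010
Result 1101000101010: MSB = 1 → 6698 − 8192 = -1494.
Addends have opposite signs, so signed overflow cannot occur.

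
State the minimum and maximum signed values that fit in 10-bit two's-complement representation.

min = -512, max = 511

Minimum: −2^9 = -512.
Maximum: 2^9 − 1 = 511.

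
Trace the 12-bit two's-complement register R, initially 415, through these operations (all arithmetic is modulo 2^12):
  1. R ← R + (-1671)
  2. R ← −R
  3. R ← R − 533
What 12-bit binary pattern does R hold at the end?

001011010011

Start: R = 415 = 000110011111.
R = 415 + (-1671) = -1256 = 101100011000
R = −(-1256) = 1256 = 010011101000
R = 1256 − 533 = 723 = 001011010011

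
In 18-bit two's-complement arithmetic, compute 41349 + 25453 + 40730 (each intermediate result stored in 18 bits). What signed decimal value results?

107532

41349 + 25453 = 66802 (010000010011110010)
66802 + 40730 = 107532 (011010010000001100)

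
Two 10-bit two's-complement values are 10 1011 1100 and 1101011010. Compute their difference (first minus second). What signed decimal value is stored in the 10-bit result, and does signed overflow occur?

-158; no overflow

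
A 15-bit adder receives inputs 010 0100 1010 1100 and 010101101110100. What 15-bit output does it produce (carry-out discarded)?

  010010010101100
+ 010101101110100
= 101000000100000

101000000100000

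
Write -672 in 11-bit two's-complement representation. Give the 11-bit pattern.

10101100000

|-672| = 672 = 01010100000 in 11 bits.
Invert the bits: 10101011111. Add 1: 10101100000.
Check: 10101100000 reads as 1376 − 2048 = -672.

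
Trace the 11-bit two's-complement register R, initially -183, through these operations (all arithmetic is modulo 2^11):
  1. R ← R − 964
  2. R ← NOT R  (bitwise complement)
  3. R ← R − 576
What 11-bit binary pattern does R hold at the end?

01000111010

Start: R = -183 = 11101001001.
R = -183 − 964 = -1147; wraps to 901 = 01110000101
R = NOT 01110000101 = 10001111010 = -902
R = -902 − 576 = -1478; wraps to 570 = 01000111010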